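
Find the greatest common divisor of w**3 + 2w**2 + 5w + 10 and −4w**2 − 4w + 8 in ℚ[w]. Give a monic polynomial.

w + 2

Euclidean algorithm in ℚ[w]:
  w**3 + 2w**2 + 5w + 10 = (−(1/4)w − 1/4)(−4w**2 − 4w + 8) + (6w + 12)
  −4w**2 − 4w + 8 = (−(2/3)w + 2/3)(6w + 12) + (0)
Last nonzero remainder: 6w + 12. Dividing through by 6 gives the monic gcd w + 2.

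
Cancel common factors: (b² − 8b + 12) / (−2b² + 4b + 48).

(−b + 2)/(2b + 8)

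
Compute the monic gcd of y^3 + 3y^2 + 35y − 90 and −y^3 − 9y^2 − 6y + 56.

y − 2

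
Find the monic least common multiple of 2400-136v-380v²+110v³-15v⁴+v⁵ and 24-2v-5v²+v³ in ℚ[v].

-7200+2808v+1004v²-710v³+155v⁴-18v⁵+v⁶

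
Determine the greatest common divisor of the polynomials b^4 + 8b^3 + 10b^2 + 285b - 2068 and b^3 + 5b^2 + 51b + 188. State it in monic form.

b^2 + b + 47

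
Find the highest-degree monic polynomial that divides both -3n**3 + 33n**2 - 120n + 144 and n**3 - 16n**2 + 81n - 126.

Repeated division with remainder:
  -3n**3 + 33n**2 - 120n + 144 = (-3)(n**3 - 16n**2 + 81n - 126) + (-15n**2 + 123n - 234)
  n**3 - 16n**2 + 81n - 126 = (-(1/15)n + 13/25)(-15n**2 + 123n - 234) + ((36/25)n - 108/25)
  -15n**2 + 123n - 234 = (-(125/12)n + 325/6)((36/25)n - 108/25) + (0)
Last nonzero remainder: (36/25)n - 108/25. Dividing through by 36/25 gives the monic gcd n - 3.

n - 3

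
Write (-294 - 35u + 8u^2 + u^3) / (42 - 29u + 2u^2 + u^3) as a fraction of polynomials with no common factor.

Euclidean algorithm in ℚ[u]:
  u^3 + 8u^2 - 35u - 294 = (u^3 + 2u^2 - 29u + 42) + (6u^2 - 6u - 336)
  u^3 + 2u^2 - 29u + 42 = ((1/6)u + 1/2)(6u^2 - 6u - 336) + (30u + 210)
  6u^2 - 6u - 336 = ((1/5)u - 8/5)(30u + 210) + (0)
Last nonzero remainder: 30u + 210. Dividing through by 30 gives the monic gcd u + 7.
Cancel u + 7 from numerator and denominator to get the reduced form.

(-42 + u + u^2)/(6 - 5u + u^2)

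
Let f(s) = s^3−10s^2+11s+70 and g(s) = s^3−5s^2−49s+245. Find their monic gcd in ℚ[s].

s^2−12s+35

Repeated division with remainder:
  s^3−10s^2+11s+70 = (s^3−5s^2−49s+245) + (−5s^2+60s−175)
  s^3−5s^2−49s+245 = (−(1/5)s−7/5)(−5s^2+60s−175) + (0)
Last nonzero remainder: −5s^2+60s−175. Dividing through by −5 gives the monic gcd s^2−12s+35.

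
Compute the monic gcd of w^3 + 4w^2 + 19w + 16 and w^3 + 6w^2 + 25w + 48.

Apply the Euclidean algorithm:
  w^3 + 4w^2 + 19w + 16 = (w^3 + 6w^2 + 25w + 48) + (-2w^2 - 6w - 32)
  w^3 + 6w^2 + 25w + 48 = (-(1/2)w - 3/2)(-2w^2 - 6w - 32) + (0)
Last nonzero remainder: -2w^2 - 6w - 32. Dividing through by -2 gives the monic gcd w^2 + 3w + 16.

w^2 + 3w + 16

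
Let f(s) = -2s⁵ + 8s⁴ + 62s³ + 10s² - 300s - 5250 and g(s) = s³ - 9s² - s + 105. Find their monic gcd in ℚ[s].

s² - 12s + 35

Euclidean algorithm in ℚ[s]:
  -2s⁵ + 8s⁴ + 62s³ + 10s² - 300s - 5250 = (-2s² - 10s - 30)(s³ - 9s² - s + 105) + (-60s² + 720s - 2100)
  s³ - 9s² - s + 105 = (-(1/60)s - 1/20)(-60s² + 720s - 2100) + (0)
Last nonzero remainder: -60s² + 720s - 2100. Dividing through by -60 gives the monic gcd s² - 12s + 35.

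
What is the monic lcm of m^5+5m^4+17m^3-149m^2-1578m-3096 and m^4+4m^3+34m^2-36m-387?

m^6+2m^5+2m^4-200m^3-1131m^2+1638m+9288

By polynomial division,
  m^5+5m^4+17m^3-149m^2-1578m-3096 = (m+1)(m^4+4m^3+34m^2-36m-387) + (-21m^3-147m^2-1155m-2709)
  m^4+4m^3+34m^2-36m-387 = (-(1/21)m+1/7)(-21m^3-147m^2-1155m-2709) + (0)
Last nonzero remainder: -21m^3-147m^2-1155m-2709. Dividing through by -21 gives the monic gcd m^3+7m^2+55m+129.
Then lcm(f, g) = f·g / gcd(f, g); expanding and making the result monic gives the answer.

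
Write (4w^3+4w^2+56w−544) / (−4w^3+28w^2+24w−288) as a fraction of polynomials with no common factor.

(−w^2−5w−34)/(w^2−3w−18)

Repeated division with remainder:
  4w^3+4w^2+56w−544 = (−1)(−4w^3+28w^2+24w−288) + (32w^2+80w−832)
  −4w^3+28w^2+24w−288 = (−(1/8)w+19/16)(32w^2+80w−832) + (−175w+700)
  32w^2+80w−832 = (−(32/175)w−208/175)(−175w+700) + (0)
Last nonzero remainder: −175w+700. Dividing through by −175 gives the monic gcd w−4.
Cancel w−4 from numerator and denominator to get the reduced form.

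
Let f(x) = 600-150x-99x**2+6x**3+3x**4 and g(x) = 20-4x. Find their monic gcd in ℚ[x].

-5+x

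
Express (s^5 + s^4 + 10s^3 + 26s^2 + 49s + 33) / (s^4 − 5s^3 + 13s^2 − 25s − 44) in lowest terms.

By polynomial division,
  s^5 + s^4 + 10s^3 + 26s^2 + 49s + 33 = (s + 6)(s^4 − 5s^3 + 13s^2 − 25s − 44) + (27s^3 − 27s^2 + 243s + 297)
  s^4 − 5s^3 + 13s^2 − 25s − 44 = ((1/27)s − 4/27)(27s^3 − 27s^2 + 243s + 297) + (0)
Last nonzero remainder: 27s^3 − 27s^2 + 243s + 297. Dividing through by 27 gives the monic gcd s^3 − s^2 + 9s + 11.
Cancel s^3 − s^2 + 9s + 11 from numerator and denominator to get the reduced form.

(s^2 + 2s + 3)/(s − 4)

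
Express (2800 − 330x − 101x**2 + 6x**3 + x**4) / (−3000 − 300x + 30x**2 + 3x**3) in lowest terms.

Repeated division with remainder:
  x**4 + 6x**3 − 101x**2 − 330x + 2800 = ((1/3)x − 4/3)(3x**3 + 30x**2 − 300x − 3000) + (39x**2 + 270x − 1200)
  3x**3 + 30x**2 − 300x − 3000 = ((1/13)x + 40/169)(39x**2 + 270x − 1200) + (−(45900/169)x − 459000/169)
  39x**2 + 270x − 1200 = (−(2197/15300)x + 338/765)(−(45900/169)x − 459000/169) + (0)
Last nonzero remainder: −(45900/169)x − 459000/169. Dividing through by −45900/169 gives the monic gcd x + 10.
Cancel x + 10 from numerator and denominator to get the reduced form.

(280 − 61x − 4x**2 + x**3)/(−300 + 3x**2)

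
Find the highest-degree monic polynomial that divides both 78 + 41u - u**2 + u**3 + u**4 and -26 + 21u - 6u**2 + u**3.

13 - 4u + u**2

Repeated division with remainder:
  u**4 + u**3 - u**2 + 41u + 78 = (u + 7)(u**3 - 6u**2 + 21u - 26) + (20u**2 - 80u + 260)
  u**3 - 6u**2 + 21u - 26 = ((1/20)u - 1/10)(20u**2 - 80u + 260) + (0)
Last nonzero remainder: 20u**2 - 80u + 260. Dividing through by 20 gives the monic gcd u**2 - 4u + 13.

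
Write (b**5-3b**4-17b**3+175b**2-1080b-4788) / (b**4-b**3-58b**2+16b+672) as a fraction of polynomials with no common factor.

By polynomial division,
  b**5-3b**4-17b**3+175b**2-1080b-4788 = (b-2)(b**4-b**3-58b**2+16b+672) + (39b**3+43b**2-1720b-3444)
  b**4-b**3-58b**2+16b+672 = ((1/39)b-82/1521)(39b**3+43b**2-1720b-3444) + (-(17612/1521)b**2+(17612/1521)b+246568/507)
  39b**3+43b**2-1720b-3444 = (-(59319/17612)b-62361/8806)(-(17612/1521)b**2+(17612/1521)b+246568/507) + (0)
Last nonzero remainder: -(17612/1521)b**2+(17612/1521)b+246568/507. Dividing through by -17612/1521 gives the monic gcd b**2-b-42.
Cancel b**2-b-42 from numerator and denominator to get the reduced form.

(b**3-2b**2+23b+114)/(b**2-16)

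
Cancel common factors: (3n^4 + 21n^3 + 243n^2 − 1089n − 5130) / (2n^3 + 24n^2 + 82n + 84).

Euclidean algorithm in ℚ[n]:
  3n^4 + 21n^3 + 243n^2 − 1089n − 5130 = ((3/2)n − 15/2)(2n^3 + 24n^2 + 82n + 84) + (300n^2 − 600n − 4500)
  2n^3 + 24n^2 + 82n + 84 = ((1/150)n + 7/75)(300n^2 − 600n − 4500) + (168n + 504)
  300n^2 − 600n − 4500 = ((25/14)n − 125/14)(168n + 504) + (0)
Last nonzero remainder: 168n + 504. Dividing through by 168 gives the monic gcd n + 3.
Cancel n + 3 from numerator and denominator to get the reduced form.

(3n^3 + 12n^2 + 207n − 1710)/(2n^2 + 18n + 28)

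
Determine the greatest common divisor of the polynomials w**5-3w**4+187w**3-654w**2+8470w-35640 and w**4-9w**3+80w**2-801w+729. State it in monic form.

Repeated division with remainder:
  w**5-3w**4+187w**3-654w**2+8470w-35640 = (w+6)(w**4-9w**3+80w**2-801w+729) + (161w**3-333w**2+12547w-40014)
  w**4-9w**3+80w**2-801w+729 = ((1/161)w-1116/25921)(161w**3-333w**2+12547w-40014) + (-(318015/25921)w**2-(318015/25921)w-25759215/25921)
  161w**3-333w**2+12547w-40014 = (-(4173281/318015)w+12804974/318015)(-(318015/25921)w**2-(318015/25921)w-25759215/25921) + (0)
Last nonzero remainder: -(318015/25921)w**2-(318015/25921)w-25759215/25921. Dividing through by -318015/25921 gives the monic gcd w**2+w+81.

w**2+w+81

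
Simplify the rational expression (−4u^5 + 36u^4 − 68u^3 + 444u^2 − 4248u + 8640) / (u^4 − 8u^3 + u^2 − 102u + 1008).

Apply the Euclidean algorithm:
  −4u^5 + 36u^4 − 68u^3 + 444u^2 − 4248u + 8640 = (−4u + 4)(u^4 − 8u^3 + u^2 − 102u + 1008) + (−32u^3 + 32u^2 + 192u + 4608)
  u^4 − 8u^3 + u^2 − 102u + 1008 = (−(1/32)u + 7/32)(−32u^3 + 32u^2 + 192u + 4608) + (0)
Last nonzero remainder: −32u^3 + 32u^2 + 192u + 4608. Dividing through by −32 gives the monic gcd u^3 − u^2 − 6u − 144.
Cancel u^3 − u^2 − 6u − 144 from numerator and denominator to get the reduced form.

(−4u^2 + 32u − 60)/(u − 7)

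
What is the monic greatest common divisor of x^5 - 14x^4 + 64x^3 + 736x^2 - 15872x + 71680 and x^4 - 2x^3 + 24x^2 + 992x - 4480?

Euclidean algorithm in ℚ[x]:
  x^5 - 14x^4 + 64x^3 + 736x^2 - 15872x + 71680 = (x - 12)(x^4 - 2x^3 + 24x^2 + 992x - 4480) + (16x^3 + 32x^2 + 512x + 17920)
  x^4 - 2x^3 + 24x^2 + 992x - 4480 = ((1/16)x - 1/4)(16x^3 + 32x^2 + 512x + 17920) + (0)
Last nonzero remainder: 16x^3 + 32x^2 + 512x + 17920. Dividing through by 16 gives the monic gcd x^3 + 2x^2 + 32x + 1120.

x^3 + 2x^2 + 32x + 1120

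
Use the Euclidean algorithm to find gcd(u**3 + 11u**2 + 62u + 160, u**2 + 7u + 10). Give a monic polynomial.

u + 5

Repeated division with remainder:
  u**3 + 11u**2 + 62u + 160 = (u + 4)(u**2 + 7u + 10) + (24u + 120)
  u**2 + 7u + 10 = ((1/24)u + 1/12)(24u + 120) + (0)
Last nonzero remainder: 24u + 120. Dividing through by 24 gives the monic gcd u + 5.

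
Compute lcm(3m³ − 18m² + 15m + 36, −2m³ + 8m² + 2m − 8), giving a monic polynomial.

By polynomial division,
  3m³ − 18m² + 15m + 36 = (−3/2)(−2m³ + 8m² + 2m − 8) + (−6m² + 18m + 24)
  −2m³ + 8m² + 2m − 8 = ((1/3)m − 1/3)(−6m² + 18m + 24) + (0)
Last nonzero remainder: −6m² + 18m + 24. Dividing through by −6 gives the monic gcd m² − 3m − 4.
Then lcm(f, g) = f·g / gcd(f, g); expanding and making the result monic gives the answer.

m⁴ − 7m³ + 11m² + 7m − 12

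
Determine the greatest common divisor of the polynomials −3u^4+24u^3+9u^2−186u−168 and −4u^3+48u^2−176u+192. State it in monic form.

u−4

Repeated division with remainder:
  −3u^4+24u^3+9u^2−186u−168 = ((3/4)u+3)(−4u^3+48u^2−176u+192) + (−3u^2+198u−744)
  −4u^3+48u^2−176u+192 = ((4/3)u+72)(−3u^2+198u−744) + (−13440u+53760)
  −3u^2+198u−744 = ((1/4480)u−31/2240)(−13440u+53760) + (0)
Last nonzero remainder: −13440u+53760. Dividing through by −13440 gives the monic gcd u−4.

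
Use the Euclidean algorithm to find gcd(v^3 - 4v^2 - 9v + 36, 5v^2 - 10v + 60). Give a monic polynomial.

Apply the Euclidean algorithm:
  v^3 - 4v^2 - 9v + 36 = ((1/5)v - 2/5)(5v^2 - 10v + 60) + (-25v + 60)
  5v^2 - 10v + 60 = (-(1/5)v - 2/25)(-25v + 60) + (324/5)
  -25v + 60 = (-(125/324)v + 25/27)(324/5) + (0)
The last nonzero remainder is the constant 324/5, so the polynomials are coprime and gcd = 1.

1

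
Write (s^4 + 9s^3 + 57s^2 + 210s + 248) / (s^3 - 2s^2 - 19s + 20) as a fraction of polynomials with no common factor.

Euclidean algorithm in ℚ[s]:
  s^4 + 9s^3 + 57s^2 + 210s + 248 = (s + 11)(s^3 - 2s^2 - 19s + 20) + (98s^2 + 399s + 28)
  s^3 - 2s^2 - 19s + 20 = ((1/98)s - 85/1372)(98s^2 + 399s + 28) + ((1065/196)s + 1065/49)
  98s^2 + 399s + 28 = ((19208/1065)s + 1372/1065)((1065/196)s + 1065/49) + (0)
Last nonzero remainder: (1065/196)s + 1065/49. Dividing through by 1065/196 gives the monic gcd s + 4.
Cancel s + 4 from numerator and denominator to get the reduced form.

(s^3 + 5s^2 + 37s + 62)/(s^2 - 6s + 5)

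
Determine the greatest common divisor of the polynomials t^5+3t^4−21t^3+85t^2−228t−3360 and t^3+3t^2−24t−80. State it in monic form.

Euclidean algorithm in ℚ[t]:
  t^5+3t^4−21t^3+85t^2−228t−3360 = (t^2+3)(t^3+3t^2−24t−80) + (156t^2−156t−3120)
  t^3+3t^2−24t−80 = ((1/156)t+1/39)(156t^2−156t−3120) + (0)
Last nonzero remainder: 156t^2−156t−3120. Dividing through by 156 gives the monic gcd t^2−t−20.

t^2−t−20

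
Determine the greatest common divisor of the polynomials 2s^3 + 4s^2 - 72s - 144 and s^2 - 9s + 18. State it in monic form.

s - 6

Repeated division with remainder:
  2s^3 + 4s^2 - 72s - 144 = (2s + 22)(s^2 - 9s + 18) + (90s - 540)
  s^2 - 9s + 18 = ((1/90)s - 1/30)(90s - 540) + (0)
Last nonzero remainder: 90s - 540. Dividing through by 90 gives the monic gcd s - 6.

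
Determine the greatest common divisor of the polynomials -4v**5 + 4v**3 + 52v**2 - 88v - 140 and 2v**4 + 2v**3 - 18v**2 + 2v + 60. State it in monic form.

Euclidean algorithm in ℚ[v]:
  -4v**5 + 4v**3 + 52v**2 - 88v - 140 = (-2v + 2)(2v**4 + 2v**3 - 18v**2 + 2v + 60) + (-36v**3 + 92v**2 + 28v - 260)
  2v**4 + 2v**3 - 18v**2 + 2v + 60 = (-(1/18)v - 16/81)(-36v**3 + 92v**2 + 28v - 260) + ((140/81)v**2 - (560/81)v + 700/81)
  -36v**3 + 92v**2 + 28v - 260 = (-(729/35)v - 1053/35)((140/81)v**2 - (560/81)v + 700/81) + (0)
Last nonzero remainder: (140/81)v**2 - (560/81)v + 700/81. Dividing through by 140/81 gives the monic gcd v**2 - 4v + 5.

v**2 - 4v + 5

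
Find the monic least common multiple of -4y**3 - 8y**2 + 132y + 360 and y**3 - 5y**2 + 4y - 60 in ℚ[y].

y**5 + 3y**4 - 21y**3 - 103y**2 - 420y - 900

Euclidean algorithm in ℚ[y]:
  -4y**3 - 8y**2 + 132y + 360 = (-4)(y**3 - 5y**2 + 4y - 60) + (-28y**2 + 148y + 120)
  y**3 - 5y**2 + 4y - 60 = (-(1/28)y - 1/98)(-28y**2 + 148y + 120) + ((480/49)y - 2880/49)
  -28y**2 + 148y + 120 = (-(343/120)y - 49/24)((480/49)y - 2880/49) + (0)
Last nonzero remainder: (480/49)y - 2880/49. Dividing through by 480/49 gives the monic gcd y - 6.
Then lcm(f, g) = f·g / gcd(f, g); expanding and making the result monic gives the answer.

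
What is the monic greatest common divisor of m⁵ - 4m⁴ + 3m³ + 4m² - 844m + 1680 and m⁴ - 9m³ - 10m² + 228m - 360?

Euclidean algorithm in ℚ[m]:
  m⁵ - 4m⁴ + 3m³ + 4m² - 844m + 1680 = (m + 5)(m⁴ - 9m³ - 10m² + 228m - 360) + (58m³ - 174m² - 1624m + 3480)
  m⁴ - 9m³ - 10m² + 228m - 360 = ((1/58)m - 3/29)(58m³ - 174m² - 1624m + 3480) + (0)
Last nonzero remainder: 58m³ - 174m² - 1624m + 3480. Dividing through by 58 gives the monic gcd m³ - 3m² - 28m + 60.

m³ - 3m² - 28m + 60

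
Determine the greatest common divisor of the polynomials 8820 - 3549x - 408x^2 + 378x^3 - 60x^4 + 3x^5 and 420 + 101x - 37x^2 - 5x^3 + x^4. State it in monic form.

105 - x - 9x^2 + x^3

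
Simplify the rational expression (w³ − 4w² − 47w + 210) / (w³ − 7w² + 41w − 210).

By polynomial division,
  w³ − 4w² − 47w + 210 = (w³ − 7w² + 41w − 210) + (3w² − 88w + 420)
  w³ − 7w² + 41w − 210 = ((1/3)w + 67/9)(3w² − 88w + 420) + ((5005/9)w − 10010/3)
  3w² − 88w + 420 = ((27/5005)w − 18/143)((5005/9)w − 10010/3) + (0)
Last nonzero remainder: (5005/9)w − 10010/3. Dividing through by 5005/9 gives the monic gcd w − 6.
Cancel w − 6 from numerator and denominator to get the reduced form.

(w² + 2w − 35)/(w² − w + 35)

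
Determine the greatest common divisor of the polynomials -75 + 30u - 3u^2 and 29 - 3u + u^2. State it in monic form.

By polynomial division,
  -3u^2 + 30u - 75 = (-3)(u^2 - 3u + 29) + (21u + 12)
  u^2 - 3u + 29 = ((1/21)u - 25/147)(21u + 12) + (1521/49)
  21u + 12 = ((343/507)u + 196/507)(1521/49) + (0)
The last nonzero remainder is the constant 1521/49, so the polynomials are coprime and gcd = 1.

1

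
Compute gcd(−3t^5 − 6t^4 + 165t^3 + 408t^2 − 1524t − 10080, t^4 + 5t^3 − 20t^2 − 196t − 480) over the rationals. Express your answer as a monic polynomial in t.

Repeated division with remainder:
  −3t^5 − 6t^4 + 165t^3 + 408t^2 − 1524t − 10080 = (−3t + 9)(t^4 + 5t^3 − 20t^2 − 196t − 480) + (60t^3 − 1200t − 5760)
  t^4 + 5t^3 − 20t^2 − 196t − 480 = ((1/60)t + 1/12)(60t^3 − 1200t − 5760) + (0)
Last nonzero remainder: 60t^3 − 1200t − 5760. Dividing through by 60 gives the monic gcd t^3 − 20t − 96.

t^3 − 20t − 96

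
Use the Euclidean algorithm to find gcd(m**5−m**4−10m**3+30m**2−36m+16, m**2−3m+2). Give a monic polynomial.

m**2−3m+2

Apply the Euclidean algorithm:
  m**5−m**4−10m**3+30m**2−36m+16 = (m**3+2m**2−6m+8)(m**2−3m+2) + (0)
The last nonzero remainder m**2−3m+2 is already monic.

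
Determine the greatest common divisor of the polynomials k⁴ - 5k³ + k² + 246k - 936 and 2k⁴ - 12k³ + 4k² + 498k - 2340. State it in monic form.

Repeated division with remainder:
  k⁴ - 5k³ + k² + 246k - 936 = (1/2)(2k⁴ - 12k³ + 4k² + 498k - 2340) + (k³ - k² - 3k + 234)
  2k⁴ - 12k³ + 4k² + 498k - 2340 = (2k - 10)(k³ - k² - 3k + 234) + (0)
The last nonzero remainder k³ - k² - 3k + 234 is already monic.

k³ - k² - 3k + 234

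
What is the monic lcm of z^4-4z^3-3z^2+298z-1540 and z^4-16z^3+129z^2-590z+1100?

z^5-9z^4+17z^3+313z^2-3030z+7700

Repeated division with remainder:
  z^4-4z^3-3z^2+298z-1540 = (z^4-16z^3+129z^2-590z+1100) + (12z^3-132z^2+888z-2640)
  z^4-16z^3+129z^2-590z+1100 = ((1/12)z-5/12)(12z^3-132z^2+888z-2640) + (0)
Last nonzero remainder: 12z^3-132z^2+888z-2640. Dividing through by 12 gives the monic gcd z^3-11z^2+74z-220.
Then lcm(f, g) = f·g / gcd(f, g); expanding and making the result monic gives the answer.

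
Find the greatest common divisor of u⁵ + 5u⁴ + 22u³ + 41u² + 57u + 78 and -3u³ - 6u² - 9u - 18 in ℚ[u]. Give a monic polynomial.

u³ + 2u² + 3u + 6

Apply the Euclidean algorithm:
  u⁵ + 5u⁴ + 22u³ + 41u² + 57u + 78 = (-(1/3)u² - u - 13/3)(-3u³ - 6u² - 9u - 18) + (0)
Last nonzero remainder: -3u³ - 6u² - 9u - 18. Dividing through by -3 gives the monic gcd u³ + 2u² + 3u + 6.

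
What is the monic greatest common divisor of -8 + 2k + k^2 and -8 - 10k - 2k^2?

4 + k

Repeated division with remainder:
  k^2 + 2k - 8 = (-1/2)(-2k^2 - 10k - 8) + (-3k - 12)
  -2k^2 - 10k - 8 = ((2/3)k + 2/3)(-3k - 12) + (0)
Last nonzero remainder: -3k - 12. Dividing through by -3 gives the monic gcd k + 4.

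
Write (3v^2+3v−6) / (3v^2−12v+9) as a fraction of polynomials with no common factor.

(v+2)/(v−3)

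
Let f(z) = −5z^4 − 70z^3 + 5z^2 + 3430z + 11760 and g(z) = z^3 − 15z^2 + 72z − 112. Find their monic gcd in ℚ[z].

z − 7

Repeated division with remainder:
  −5z^4 − 70z^3 + 5z^2 + 3430z + 11760 = (−5z − 145)(z^3 − 15z^2 + 72z − 112) + (−1810z^2 + 13310z − 4480)
  z^3 − 15z^2 + 72z − 112 = (−(1/1810)z + 692/163805)(−1810z^2 + 13310z − 4480) + ((435600/32761)z − 3049200/32761)
  −1810z^2 + 13310z − 4480 = (−(5929741/43560)z + 262088/5445)((435600/32761)z − 3049200/32761) + (0)
Last nonzero remainder: (435600/32761)z − 3049200/32761. Dividing through by 435600/32761 gives the monic gcd z − 7.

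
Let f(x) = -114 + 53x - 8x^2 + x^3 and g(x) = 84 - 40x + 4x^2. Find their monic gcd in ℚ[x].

Apply the Euclidean algorithm:
  x^3 - 8x^2 + 53x - 114 = ((1/4)x + 1/2)(4x^2 - 40x + 84) + (52x - 156)
  4x^2 - 40x + 84 = ((1/13)x - 7/13)(52x - 156) + (0)
Last nonzero remainder: 52x - 156. Dividing through by 52 gives the monic gcd x - 3.

-3 + x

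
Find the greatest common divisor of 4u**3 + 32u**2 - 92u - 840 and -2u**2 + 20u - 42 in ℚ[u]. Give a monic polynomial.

1

Euclidean algorithm in ℚ[u]:
  4u**3 + 32u**2 - 92u - 840 = (-2u - 36)(-2u**2 + 20u - 42) + (544u - 2352)
  -2u**2 + 20u - 42 = (-(1/272)u + 193/9248)(544u - 2352) + (4095/578)
  544u - 2352 = ((314432/4095)u - 64736/195)(4095/578) + (0)
The last nonzero remainder is the constant 4095/578, so the polynomials are coprime and gcd = 1.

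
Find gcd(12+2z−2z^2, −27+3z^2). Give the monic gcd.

−3+z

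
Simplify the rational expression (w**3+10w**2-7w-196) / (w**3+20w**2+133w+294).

(w-4)/(w+6)

Euclidean algorithm in ℚ[w]:
  w**3+10w**2-7w-196 = (w**3+20w**2+133w+294) + (-10w**2-140w-490)
  w**3+20w**2+133w+294 = (-(1/10)w-3/5)(-10w**2-140w-490) + (0)
Last nonzero remainder: -10w**2-140w-490. Dividing through by -10 gives the monic gcd w**2+14w+49.
Cancel w**2+14w+49 from numerator and denominator to get the reduced form.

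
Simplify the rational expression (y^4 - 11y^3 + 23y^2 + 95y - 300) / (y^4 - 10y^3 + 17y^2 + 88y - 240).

Repeated division with remainder:
  y^4 - 11y^3 + 23y^2 + 95y - 300 = (y^4 - 10y^3 + 17y^2 + 88y - 240) + (-y^3 + 6y^2 + 7y - 60)
  y^4 - 10y^3 + 17y^2 + 88y - 240 = (-y + 4)(-y^3 + 6y^2 + 7y - 60) + (0)
Last nonzero remainder: -y^3 + 6y^2 + 7y - 60. Dividing through by -1 gives the monic gcd y^3 - 6y^2 - 7y + 60.
Cancel y^3 - 6y^2 - 7y + 60 from numerator and denominator to get the reduced form.

(y - 5)/(y - 4)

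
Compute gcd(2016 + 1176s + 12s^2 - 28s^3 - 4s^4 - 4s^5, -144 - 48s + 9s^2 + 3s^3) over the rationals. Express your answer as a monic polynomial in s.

-12 - s + s^2

Euclidean algorithm in ℚ[s]:
  -4s^5 - 4s^4 - 28s^3 + 12s^2 + 1176s + 2016 = (-(4/3)s^2 + (8/3)s - 116/3)(3s^3 + 9s^2 - 48s - 144) + (296s^2 - 296s - 3552)
  3s^3 + 9s^2 - 48s - 144 = ((3/296)s + 3/74)(296s^2 - 296s - 3552) + (0)
Last nonzero remainder: 296s^2 - 296s - 3552. Dividing through by 296 gives the monic gcd s^2 - s - 12.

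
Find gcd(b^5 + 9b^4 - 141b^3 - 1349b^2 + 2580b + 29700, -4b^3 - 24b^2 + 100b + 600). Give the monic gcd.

Euclidean algorithm in ℚ[b]:
  b^5 + 9b^4 - 141b^3 - 1349b^2 + 2580b + 29700 = (-(1/4)b^2 - (3/4)b + 67/2)(-4b^3 - 24b^2 + 100b + 600) + (-320b^2 - 320b + 9600)
  -4b^3 - 24b^2 + 100b + 600 = ((1/80)b + 1/16)(-320b^2 - 320b + 9600) + (0)
Last nonzero remainder: -320b^2 - 320b + 9600. Dividing through by -320 gives the monic gcd b^2 + b - 30.

b^2 + b - 30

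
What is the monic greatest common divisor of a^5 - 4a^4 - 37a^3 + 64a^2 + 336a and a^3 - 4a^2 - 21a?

a^3 - 4a^2 - 21a

By polynomial division,
  a^5 - 4a^4 - 37a^3 + 64a^2 + 336a = (a^2 - 16)(a^3 - 4a^2 - 21a) + (0)
The last nonzero remainder a^3 - 4a^2 - 21a is already monic.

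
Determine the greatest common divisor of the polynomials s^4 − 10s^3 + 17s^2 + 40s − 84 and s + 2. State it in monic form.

s + 2

Euclidean algorithm in ℚ[s]:
  s^4 − 10s^3 + 17s^2 + 40s − 84 = (s^3 − 12s^2 + 41s − 42)(s + 2) + (0)
The last nonzero remainder s + 2 is already monic.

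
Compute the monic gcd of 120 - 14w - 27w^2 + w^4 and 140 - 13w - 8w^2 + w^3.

Apply the Euclidean algorithm:
  w^4 - 27w^2 - 14w + 120 = (w + 8)(w^3 - 8w^2 - 13w + 140) + (50w^2 - 50w - 1000)
  w^3 - 8w^2 - 13w + 140 = ((1/50)w - 7/50)(50w^2 - 50w - 1000) + (0)
Last nonzero remainder: 50w^2 - 50w - 1000. Dividing through by 50 gives the monic gcd w^2 - w - 20.

-20 - w + w^2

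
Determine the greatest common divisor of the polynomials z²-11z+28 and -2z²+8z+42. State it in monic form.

Apply the Euclidean algorithm:
  z²-11z+28 = (-1/2)(-2z²+8z+42) + (-7z+49)
  -2z²+8z+42 = ((2/7)z+6/7)(-7z+49) + (0)
Last nonzero remainder: -7z+49. Dividing through by -7 gives the monic gcd z-7.

z-7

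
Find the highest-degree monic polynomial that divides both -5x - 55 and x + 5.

1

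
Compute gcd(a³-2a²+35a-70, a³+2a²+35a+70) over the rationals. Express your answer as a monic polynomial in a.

a²+35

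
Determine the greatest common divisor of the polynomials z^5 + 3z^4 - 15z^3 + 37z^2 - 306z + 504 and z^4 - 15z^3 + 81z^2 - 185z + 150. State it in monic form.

z^2 - 5z + 6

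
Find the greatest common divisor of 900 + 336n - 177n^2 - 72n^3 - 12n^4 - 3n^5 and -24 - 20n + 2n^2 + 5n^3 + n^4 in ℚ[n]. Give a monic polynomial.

-12 - 4n + 3n^2 + n^3

Repeated division with remainder:
  -3n^5 - 12n^4 - 72n^3 - 177n^2 + 336n + 900 = (-3n + 3)(n^4 + 5n^3 + 2n^2 - 20n - 24) + (-81n^3 - 243n^2 + 324n + 972)
  n^4 + 5n^3 + 2n^2 - 20n - 24 = (-(1/81)n - 2/81)(-81n^3 - 243n^2 + 324n + 972) + (0)
Last nonzero remainder: -81n^3 - 243n^2 + 324n + 972. Dividing through by -81 gives the monic gcd n^3 + 3n^2 - 4n - 12.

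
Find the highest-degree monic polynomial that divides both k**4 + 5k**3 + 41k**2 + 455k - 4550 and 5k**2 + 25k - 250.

Repeated division with remainder:
  k**4 + 5k**3 + 41k**2 + 455k - 4550 = ((1/5)k**2 + 91/5)(5k**2 + 25k - 250) + (0)
Last nonzero remainder: 5k**2 + 25k - 250. Dividing through by 5 gives the monic gcd k**2 + 5k - 50.

k**2 + 5k - 50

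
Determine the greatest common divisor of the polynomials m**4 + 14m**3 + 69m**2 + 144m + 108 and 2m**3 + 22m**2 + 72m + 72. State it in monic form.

Euclidean algorithm in ℚ[m]:
  m**4 + 14m**3 + 69m**2 + 144m + 108 = ((1/2)m + 3/2)(2m**3 + 22m**2 + 72m + 72) + (0)
Last nonzero remainder: 2m**3 + 22m**2 + 72m + 72. Dividing through by 2 gives the monic gcd m**3 + 11m**2 + 36m + 36.

m**3 + 11m**2 + 36m + 36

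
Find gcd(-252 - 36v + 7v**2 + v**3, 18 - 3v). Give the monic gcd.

-6 + v

Euclidean algorithm in ℚ[v]:
  v**3 + 7v**2 - 36v - 252 = (-(1/3)v**2 - (13/3)v - 14)(-3v + 18) + (0)
Last nonzero remainder: -3v + 18. Dividing through by -3 gives the monic gcd v - 6.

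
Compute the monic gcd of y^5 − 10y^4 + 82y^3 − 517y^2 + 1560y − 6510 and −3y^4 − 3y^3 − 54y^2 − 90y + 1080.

y^2 + 30

Repeated division with remainder:
  y^5 − 10y^4 + 82y^3 − 517y^2 + 1560y − 6510 = (−(1/3)y + 11/3)(−3y^4 − 3y^3 − 54y^2 − 90y + 1080) + (75y^3 − 349y^2 + 2250y − 10470)
  −3y^4 − 3y^3 − 54y^2 − 90y + 1080 = (−(1/25)y − 424/1875)(75y^3 − 349y^2 + 2250y − 10470) + (−(80476/1875)y^2 − 160952/125)
  75y^3 − 349y^2 + 2250y − 10470 = (−(140625/80476)y + 654375/80476)(−(80476/1875)y^2 − 160952/125) + (0)
Last nonzero remainder: −(80476/1875)y^2 − 160952/125. Dividing through by −80476/1875 gives the monic gcd y^2 + 30.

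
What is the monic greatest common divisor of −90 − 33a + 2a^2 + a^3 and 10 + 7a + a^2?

5 + a

Euclidean algorithm in ℚ[a]:
  a^3 + 2a^2 − 33a − 90 = (a − 5)(a^2 + 7a + 10) + (−8a − 40)
  a^2 + 7a + 10 = (−(1/8)a − 1/4)(−8a − 40) + (0)
Last nonzero remainder: −8a − 40. Dividing through by −8 gives the monic gcd a + 5.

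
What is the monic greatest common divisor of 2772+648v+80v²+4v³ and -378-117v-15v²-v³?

63+9v+v²

Repeated division with remainder:
  4v³+80v²+648v+2772 = (-4)(-v³-15v²-117v-378) + (20v²+180v+1260)
  -v³-15v²-117v-378 = (-(1/20)v-3/10)(20v²+180v+1260) + (0)
Last nonzero remainder: 20v²+180v+1260. Dividing through by 20 gives the monic gcd v²+9v+63.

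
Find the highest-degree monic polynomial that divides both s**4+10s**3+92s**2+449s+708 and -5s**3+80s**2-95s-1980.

Repeated division with remainder:
  s**4+10s**3+92s**2+449s+708 = (-(1/5)s-26/5)(-5s**3+80s**2-95s-1980) + (489s**2-441s-9588)
  -5s**3+80s**2-95s-1980 = (-(5/489)s+12305/79707)(489s**2-441s-9588) + (-(3319960/26569)s-13279840/26569)
  489s**2-441s-9588 = (-(12992241/3319960)s+63685893/3319960)(-(3319960/26569)s-13279840/26569) + (0)
Last nonzero remainder: -(3319960/26569)s-13279840/26569. Dividing through by -3319960/26569 gives the monic gcd s+4.

s+4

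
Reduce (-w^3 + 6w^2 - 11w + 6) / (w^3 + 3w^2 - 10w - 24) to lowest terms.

(-w^2 + 3w - 2)/(w^2 + 6w + 8)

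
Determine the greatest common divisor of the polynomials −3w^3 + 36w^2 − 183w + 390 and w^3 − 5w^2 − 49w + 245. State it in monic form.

w − 5

Euclidean algorithm in ℚ[w]:
  −3w^3 + 36w^2 − 183w + 390 = (−3)(w^3 − 5w^2 − 49w + 245) + (21w^2 − 330w + 1125)
  w^3 − 5w^2 − 49w + 245 = ((1/21)w + 25/49)(21w^2 − 330w + 1125) + ((3224/49)w − 16120/49)
  21w^2 − 330w + 1125 = ((1029/3224)w − 11025/3224)((3224/49)w − 16120/49) + (0)
Last nonzero remainder: (3224/49)w − 16120/49. Dividing through by 3224/49 gives the monic gcd w − 5.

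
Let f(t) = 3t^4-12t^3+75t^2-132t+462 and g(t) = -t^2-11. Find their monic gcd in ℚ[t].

t^2+11

Repeated division with remainder:
  3t^4-12t^3+75t^2-132t+462 = (-3t^2+12t-42)(-t^2-11) + (0)
Last nonzero remainder: -t^2-11. Dividing through by -1 gives the monic gcd t^2+11.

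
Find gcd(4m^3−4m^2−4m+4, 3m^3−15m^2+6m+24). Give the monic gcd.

m+1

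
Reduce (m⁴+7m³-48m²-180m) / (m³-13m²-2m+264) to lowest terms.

(m³+13m²+30m)/(m²-7m-44)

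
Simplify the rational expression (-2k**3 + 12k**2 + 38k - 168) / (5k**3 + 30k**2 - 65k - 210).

(-2k**2 + 6k + 56)/(5k**2 + 45k + 70)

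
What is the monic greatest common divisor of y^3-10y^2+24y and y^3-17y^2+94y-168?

y^2-10y+24

Repeated division with remainder:
  y^3-10y^2+24y = (y^3-17y^2+94y-168) + (7y^2-70y+168)
  y^3-17y^2+94y-168 = ((1/7)y-1)(7y^2-70y+168) + (0)
Last nonzero remainder: 7y^2-70y+168. Dividing through by 7 gives the monic gcd y^2-10y+24.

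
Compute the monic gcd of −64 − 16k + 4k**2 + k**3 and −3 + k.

1

Euclidean algorithm in ℚ[k]:
  k**3 + 4k**2 − 16k − 64 = (k**2 + 7k + 5)(k − 3) + (−49)
  k − 3 = (−(1/49)k + 3/49)(−49) + (0)
The last nonzero remainder is the constant −49, so the polynomials are coprime and gcd = 1.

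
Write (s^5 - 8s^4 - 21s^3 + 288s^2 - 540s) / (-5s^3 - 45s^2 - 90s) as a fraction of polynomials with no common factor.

(-s^3 + 14s^2 - 63s + 90)/(5s + 15)

Repeated division with remainder:
  s^5 - 8s^4 - 21s^3 + 288s^2 - 540s = (-(1/5)s^2 + (17/5)s - 114/5)(-5s^3 - 45s^2 - 90s) + (-432s^2 - 2592s)
  -5s^3 - 45s^2 - 90s = ((5/432)s + 5/144)(-432s^2 - 2592s) + (0)
Last nonzero remainder: -432s^2 - 2592s. Dividing through by -432 gives the monic gcd s^2 + 6s.
Cancel s^2 + 6s from numerator and denominator to get the reduced form.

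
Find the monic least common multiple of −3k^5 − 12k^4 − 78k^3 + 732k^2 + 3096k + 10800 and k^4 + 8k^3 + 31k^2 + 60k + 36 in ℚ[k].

k^7 + 8k^6 + 45k^5 − 128k^4 − 1930k^3 − 8460k^2 − 17496k − 10800

Repeated division with remainder:
  −3k^5 − 12k^4 − 78k^3 + 732k^2 + 3096k + 10800 = (−3k + 12)(k^4 + 8k^3 + 31k^2 + 60k + 36) + (−81k^3 + 540k^2 + 2484k + 10368)
  k^4 + 8k^3 + 31k^2 + 60k + 36 = (−(1/81)k − 44/243)(−81k^3 + 540k^2 + 2484k + 10368) + ((1435/9)k^2 + (5740/9)k + 5740/3)
  −81k^3 + 540k^2 + 2484k + 10368 = (−(729/1435)k + 7776/1435)((1435/9)k^2 + (5740/9)k + 5740/3) + (0)
Last nonzero remainder: (1435/9)k^2 + (5740/9)k + 5740/3. Dividing through by 1435/9 gives the monic gcd k^2 + 4k + 12.
Then lcm(f, g) = f·g / gcd(f, g); expanding and making the result monic gives the answer.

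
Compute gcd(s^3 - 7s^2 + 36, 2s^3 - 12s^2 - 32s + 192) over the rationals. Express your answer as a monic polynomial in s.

Euclidean algorithm in ℚ[s]:
  s^3 - 7s^2 + 36 = (1/2)(2s^3 - 12s^2 - 32s + 192) + (-s^2 + 16s - 60)
  2s^3 - 12s^2 - 32s + 192 = (-2s - 20)(-s^2 + 16s - 60) + (168s - 1008)
  -s^2 + 16s - 60 = (-(1/168)s + 5/84)(168s - 1008) + (0)
Last nonzero remainder: 168s - 1008. Dividing through by 168 gives the monic gcd s - 6.

s - 6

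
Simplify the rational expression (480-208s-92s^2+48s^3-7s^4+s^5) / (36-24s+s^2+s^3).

(80+32s-2s^2+s^3)/(6+s)

Repeated division with remainder:
  s^5-7s^4+48s^3-92s^2-208s+480 = (s^2-8s+80)(s^3+s^2-24s+36) + (-400s^2+2000s-2400)
  s^3+s^2-24s+36 = (-(1/400)s-3/200)(-400s^2+2000s-2400) + (0)
Last nonzero remainder: -400s^2+2000s-2400. Dividing through by -400 gives the monic gcd s^2-5s+6.
Cancel s^2-5s+6 from numerator and denominator to get the reduced form.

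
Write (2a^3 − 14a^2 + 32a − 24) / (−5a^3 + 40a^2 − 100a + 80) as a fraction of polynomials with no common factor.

(−2a + 6)/(5a − 20)

Apply the Euclidean algorithm:
  2a^3 − 14a^2 + 32a − 24 = (−2/5)(−5a^3 + 40a^2 − 100a + 80) + (2a^2 − 8a + 8)
  −5a^3 + 40a^2 − 100a + 80 = (−(5/2)a + 10)(2a^2 − 8a + 8) + (0)
Last nonzero remainder: 2a^2 − 8a + 8. Dividing through by 2 gives the monic gcd a^2 − 4a + 4.
Cancel a^2 − 4a + 4 from numerator and denominator to get the reduced form.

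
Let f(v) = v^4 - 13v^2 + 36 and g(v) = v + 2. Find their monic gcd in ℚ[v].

v + 2

By polynomial division,
  v^4 - 13v^2 + 36 = (v^3 - 2v^2 - 9v + 18)(v + 2) + (0)
The last nonzero remainder v + 2 is already monic.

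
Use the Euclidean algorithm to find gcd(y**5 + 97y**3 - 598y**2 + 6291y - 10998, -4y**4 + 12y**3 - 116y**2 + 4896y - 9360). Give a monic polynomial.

y**3 + 7y**2 + 99y - 234

Euclidean algorithm in ℚ[y]:
  y**5 + 97y**3 - 598y**2 + 6291y - 10998 = (-(1/4)y - 3/4)(-4y**4 + 12y**3 - 116y**2 + 4896y - 9360) + (77y**3 + 539y**2 + 7623y - 18018)
  -4y**4 + 12y**3 - 116y**2 + 4896y - 9360 = (-(4/77)y + 40/77)(77y**3 + 539y**2 + 7623y - 18018) + (0)
Last nonzero remainder: 77y**3 + 539y**2 + 7623y - 18018. Dividing through by 77 gives the monic gcd y**3 + 7y**2 + 99y - 234.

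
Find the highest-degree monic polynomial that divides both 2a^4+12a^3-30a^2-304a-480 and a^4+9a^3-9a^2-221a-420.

a^3+2a^2-23a-60

Euclidean algorithm in ℚ[a]:
  2a^4+12a^3-30a^2-304a-480 = (2)(a^4+9a^3-9a^2-221a-420) + (-6a^3-12a^2+138a+360)
  a^4+9a^3-9a^2-221a-420 = (-(1/6)a-7/6)(-6a^3-12a^2+138a+360) + (0)
Last nonzero remainder: -6a^3-12a^2+138a+360. Dividing through by -6 gives the monic gcd a^3+2a^2-23a-60.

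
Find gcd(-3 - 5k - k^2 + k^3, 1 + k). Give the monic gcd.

1 + k

Apply the Euclidean algorithm:
  k^3 - k^2 - 5k - 3 = (k^2 - 2k - 3)(k + 1) + (0)
The last nonzero remainder k + 1 is already monic.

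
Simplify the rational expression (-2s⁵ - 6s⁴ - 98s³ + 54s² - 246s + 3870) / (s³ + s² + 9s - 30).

(-2s³ - 68s + 258)/(s - 2)

Euclidean algorithm in ℚ[s]:
  -2s⁵ - 6s⁴ - 98s³ + 54s² - 246s + 3870 = (-2s² - 4s - 76)(s³ + s² + 9s - 30) + (106s² + 318s + 1590)
  s³ + s² + 9s - 30 = ((1/106)s - 1/53)(106s² + 318s + 1590) + (0)
Last nonzero remainder: 106s² + 318s + 1590. Dividing through by 106 gives the monic gcd s² + 3s + 15.
Cancel s² + 3s + 15 from numerator and denominator to get the reduced form.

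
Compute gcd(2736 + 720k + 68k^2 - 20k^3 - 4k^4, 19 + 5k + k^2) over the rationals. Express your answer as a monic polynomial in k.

Repeated division with remainder:
  -4k^4 - 20k^3 + 68k^2 + 720k + 2736 = (-4k^2 + 144)(k^2 + 5k + 19) + (0)
The last nonzero remainder k^2 + 5k + 19 is already monic.

19 + 5k + k^2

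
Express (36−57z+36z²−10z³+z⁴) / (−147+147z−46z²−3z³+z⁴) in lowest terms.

(12−7z+z²)/(−49+z²)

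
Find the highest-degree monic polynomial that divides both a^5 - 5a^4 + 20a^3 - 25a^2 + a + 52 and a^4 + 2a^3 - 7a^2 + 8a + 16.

Repeated division with remainder:
  a^5 - 5a^4 + 20a^3 - 25a^2 + a + 52 = (a - 7)(a^4 + 2a^3 - 7a^2 + 8a + 16) + (41a^3 - 82a^2 + 41a + 164)
  a^4 + 2a^3 - 7a^2 + 8a + 16 = ((1/41)a + 4/41)(41a^3 - 82a^2 + 41a + 164) + (0)
Last nonzero remainder: 41a^3 - 82a^2 + 41a + 164. Dividing through by 41 gives the monic gcd a^3 - 2a^2 + a + 4.

a^3 - 2a^2 + a + 4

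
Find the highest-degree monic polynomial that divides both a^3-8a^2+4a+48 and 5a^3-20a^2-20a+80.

Euclidean algorithm in ℚ[a]:
  a^3-8a^2+4a+48 = (1/5)(5a^3-20a^2-20a+80) + (-4a^2+8a+32)
  5a^3-20a^2-20a+80 = (-(5/4)a+5/2)(-4a^2+8a+32) + (0)
Last nonzero remainder: -4a^2+8a+32. Dividing through by -4 gives the monic gcd a^2-2a-8.

a^2-2a-8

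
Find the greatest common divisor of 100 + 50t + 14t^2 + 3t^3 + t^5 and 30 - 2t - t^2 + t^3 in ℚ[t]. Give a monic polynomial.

By polynomial division,
  t^5 + 3t^3 + 14t^2 + 50t + 100 = (t^2 + t + 6)(t^3 - t^2 - 2t + 30) + (-8t^2 + 32t - 80)
  t^3 - t^2 - 2t + 30 = (-(1/8)t - 3/8)(-8t^2 + 32t - 80) + (0)
Last nonzero remainder: -8t^2 + 32t - 80. Dividing through by -8 gives the monic gcd t^2 - 4t + 10.

10 - 4t + t^2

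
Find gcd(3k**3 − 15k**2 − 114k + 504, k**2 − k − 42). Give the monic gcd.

k**2 − k − 42

Apply the Euclidean algorithm:
  3k**3 − 15k**2 − 114k + 504 = (3k − 12)(k**2 − k − 42) + (0)
The last nonzero remainder k**2 − k − 42 is already monic.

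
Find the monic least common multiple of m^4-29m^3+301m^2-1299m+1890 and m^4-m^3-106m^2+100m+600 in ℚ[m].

By polynomial division,
  m^4-29m^3+301m^2-1299m+1890 = (m^4-m^3-106m^2+100m+600) + (-28m^3+407m^2-1399m+1290)
  m^4-m^3-106m^2+100m+600 = (-(1/28)m-379/784)(-28m^3+407m^2-1399m+1290) + ((31977/784)m^2-(415701/784)m+479655/392)
  -28m^3+407m^2-1399m+1290 = (-(21952/31977)m+33712/31977)((31977/784)m^2-(415701/784)m+479655/392) + (0)
Last nonzero remainder: (31977/784)m^2-(415701/784)m+479655/392. Dividing through by 31977/784 gives the monic gcd m^2-13m+30.
Then lcm(f, g) = f·g / gcd(f, g); expanding and making the result monic gives the answer.

m^6-17m^5-27m^4+1733m^3-7678m^2-3300m+37800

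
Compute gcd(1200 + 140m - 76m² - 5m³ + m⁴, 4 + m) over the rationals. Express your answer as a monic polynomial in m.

4 + m

Apply the Euclidean algorithm:
  m⁴ - 5m³ - 76m² + 140m + 1200 = (m³ - 9m² - 40m + 300)(m + 4) + (0)
The last nonzero remainder m + 4 is already monic.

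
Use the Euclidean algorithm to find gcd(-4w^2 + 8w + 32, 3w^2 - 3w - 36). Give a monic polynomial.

w - 4

Euclidean algorithm in ℚ[w]:
  -4w^2 + 8w + 32 = (-4/3)(3w^2 - 3w - 36) + (4w - 16)
  3w^2 - 3w - 36 = ((3/4)w + 9/4)(4w - 16) + (0)
Last nonzero remainder: 4w - 16. Dividing through by 4 gives the monic gcd w - 4.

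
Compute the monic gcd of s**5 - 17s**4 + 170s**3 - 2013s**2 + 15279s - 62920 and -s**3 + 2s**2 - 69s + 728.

Apply the Euclidean algorithm:
  s**5 - 17s**4 + 170s**3 - 2013s**2 + 15279s - 62920 = (-s**2 + 15s - 71)(-s**3 + 2s**2 - 69s + 728) + (-108s**2 - 540s - 11232)
  -s**3 + 2s**2 - 69s + 728 = ((1/108)s - 7/108)(-108s**2 - 540s - 11232) + (0)
Last nonzero remainder: -108s**2 - 540s - 11232. Dividing through by -108 gives the monic gcd s**2 + 5s + 104.

s**2 + 5s + 104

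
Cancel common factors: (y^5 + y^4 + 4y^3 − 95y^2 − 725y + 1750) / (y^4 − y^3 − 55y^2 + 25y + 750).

(y^3 + y^2 + 29y − 70)/(y^2 − y − 30)

Apply the Euclidean algorithm:
  y^5 + y^4 + 4y^3 − 95y^2 − 725y + 1750 = (y + 2)(y^4 − y^3 − 55y^2 + 25y + 750) + (61y^3 − 10y^2 − 1525y + 250)
  y^4 − y^3 − 55y^2 + 25y + 750 = ((1/61)y − 51/3721)(61y^3 − 10y^2 − 1525y + 250) + (−(112140/3721)y^2 + 2803500/3721)
  61y^3 − 10y^2 − 1525y + 250 = (−(226981/112140)y + 3721/11214)(−(112140/3721)y^2 + 2803500/3721) + (0)
Last nonzero remainder: −(112140/3721)y^2 + 2803500/3721. Dividing through by −112140/3721 gives the monic gcd y^2 − 25.
Cancel y^2 − 25 from numerator and denominator to get the reduced form.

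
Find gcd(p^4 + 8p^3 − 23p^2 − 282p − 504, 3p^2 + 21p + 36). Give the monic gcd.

p^2 + 7p + 12

Repeated division with remainder:
  p^4 + 8p^3 − 23p^2 − 282p − 504 = ((1/3)p^2 + (1/3)p − 14)(3p^2 + 21p + 36) + (0)
Last nonzero remainder: 3p^2 + 21p + 36. Dividing through by 3 gives the monic gcd p^2 + 7p + 12.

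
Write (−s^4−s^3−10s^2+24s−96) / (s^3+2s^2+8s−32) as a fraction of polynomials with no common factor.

Euclidean algorithm in ℚ[s]:
  −s^4−s^3−10s^2+24s−96 = (−s+1)(s^3+2s^2+8s−32) + (−4s^2−16s−64)
  s^3+2s^2+8s−32 = (−(1/4)s+1/2)(−4s^2−16s−64) + (0)
Last nonzero remainder: −4s^2−16s−64. Dividing through by −4 gives the monic gcd s^2+4s+16.
Cancel s^2+4s+16 from numerator and denominator to get the reduced form.

(−s^2+3s−6)/(s−2)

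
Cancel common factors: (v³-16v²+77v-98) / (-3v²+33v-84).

(-v²+9v-14)/(3v-12)

Apply the Euclidean algorithm:
  v³-16v²+77v-98 = (-(1/3)v+5/3)(-3v²+33v-84) + (-6v+42)
  -3v²+33v-84 = ((1/2)v-2)(-6v+42) + (0)
Last nonzero remainder: -6v+42. Dividing through by -6 gives the monic gcd v-7.
Cancel v-7 from numerator and denominator to get the reduced form.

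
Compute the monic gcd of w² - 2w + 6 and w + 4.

Apply the Euclidean algorithm:
  w² - 2w + 6 = (w - 6)(w + 4) + (30)
  w + 4 = ((1/30)w + 2/15)(30) + (0)
The last nonzero remainder is the constant 30, so the polynomials are coprime and gcd = 1.

1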